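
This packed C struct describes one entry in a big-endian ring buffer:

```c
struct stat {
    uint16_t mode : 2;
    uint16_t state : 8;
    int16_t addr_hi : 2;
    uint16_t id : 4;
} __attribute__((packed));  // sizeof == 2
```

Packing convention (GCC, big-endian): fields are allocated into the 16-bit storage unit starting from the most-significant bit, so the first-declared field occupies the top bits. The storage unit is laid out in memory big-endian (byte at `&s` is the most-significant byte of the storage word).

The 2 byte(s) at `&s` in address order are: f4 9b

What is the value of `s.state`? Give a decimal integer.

210

[0]=0xf4 [1]=0x9b (big-endian) → word 0xf49b
mode [14+:2] = (word>>14) & 0x3 = 3
state [6+:8] = (word>>6) & 0xff = 210  ←
addr_hi [4+:2] = (word>>4) & 0x3 = 1
id [0+:4] = (word>>0) & 0xf = 11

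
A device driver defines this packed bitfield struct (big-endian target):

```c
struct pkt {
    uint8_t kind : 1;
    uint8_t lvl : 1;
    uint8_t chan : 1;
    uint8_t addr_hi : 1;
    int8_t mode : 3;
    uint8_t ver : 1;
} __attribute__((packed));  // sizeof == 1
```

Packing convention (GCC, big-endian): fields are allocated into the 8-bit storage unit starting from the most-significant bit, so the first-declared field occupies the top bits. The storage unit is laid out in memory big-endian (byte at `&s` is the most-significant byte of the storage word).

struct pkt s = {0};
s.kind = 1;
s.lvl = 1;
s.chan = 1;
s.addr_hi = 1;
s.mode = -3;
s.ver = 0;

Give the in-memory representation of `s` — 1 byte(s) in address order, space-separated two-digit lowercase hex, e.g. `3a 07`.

kind:1 = 1 → 0x1 << 7 → word 0x80
lvl:1 = 1 → 0x1 << 6 → word 0xc0
chan:1 = 1 → 0x1 << 5 → word 0xe0
addr_hi:1 = 1 → 0x1 << 4 → word 0xf0
mode:3 = -3 → 0x5 << 1 → word 0xfa
ver:1 = 0 → 0x0 << 0 → word 0xfa
word = 0xfa → big-endian bytes:
  [0]=0xfa

fa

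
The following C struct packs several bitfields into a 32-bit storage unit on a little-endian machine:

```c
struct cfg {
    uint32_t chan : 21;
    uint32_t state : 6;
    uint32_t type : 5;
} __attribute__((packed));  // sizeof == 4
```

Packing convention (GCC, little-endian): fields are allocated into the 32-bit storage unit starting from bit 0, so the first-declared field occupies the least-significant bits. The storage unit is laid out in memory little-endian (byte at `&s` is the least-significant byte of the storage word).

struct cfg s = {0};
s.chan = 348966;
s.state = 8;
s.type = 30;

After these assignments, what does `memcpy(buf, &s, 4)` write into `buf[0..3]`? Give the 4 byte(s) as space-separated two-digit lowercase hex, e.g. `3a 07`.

26 53 05 f1

chan (21b) val=348966 bits=0x55326 at bit 0: 0x00055326
state (6b) val=8 bits=0x8 at bit 21: 0x01055326
type (5b) val=30 bits=0x1e at bit 27: 0xf1055326
word = 0xf1055326 → little-endian bytes:
  [0]=0x26  [1]=0x53  [2]=0x05  [3]=0xf1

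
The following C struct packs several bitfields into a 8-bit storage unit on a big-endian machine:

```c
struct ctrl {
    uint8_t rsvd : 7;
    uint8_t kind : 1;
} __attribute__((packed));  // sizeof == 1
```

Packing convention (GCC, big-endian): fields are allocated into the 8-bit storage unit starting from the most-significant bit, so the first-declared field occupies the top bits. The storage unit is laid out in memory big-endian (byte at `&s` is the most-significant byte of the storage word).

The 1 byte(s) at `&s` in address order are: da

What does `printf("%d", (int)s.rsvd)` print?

[0]=0xda (big-endian) → word 0xda
rsvd [1+:7] = (word>>1) & 0x7f = 109  ←
kind [0+:1] = (word>>0) & 0x1 = 0

109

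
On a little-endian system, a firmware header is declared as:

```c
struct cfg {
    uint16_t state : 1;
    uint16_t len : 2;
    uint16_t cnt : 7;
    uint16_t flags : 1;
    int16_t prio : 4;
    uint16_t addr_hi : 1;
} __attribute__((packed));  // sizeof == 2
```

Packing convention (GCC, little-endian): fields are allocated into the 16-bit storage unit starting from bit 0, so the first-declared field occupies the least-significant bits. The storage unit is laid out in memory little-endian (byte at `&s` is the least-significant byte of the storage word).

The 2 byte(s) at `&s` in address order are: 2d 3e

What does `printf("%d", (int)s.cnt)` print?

69

[0]=0x2d [1]=0x3e (little-endian) → word 0x3e2d
state [0+:1] = (word>>0) & 0x1 = 1
len [1+:2] = (word>>1) & 0x3 = 2
cnt [3+:7] = (word>>3) & 0x7f = 69  ←
flags [10+:1] = (word>>10) & 0x1 = 1
prio [11+:4] = (word>>11) & 0xf = 7
addr_hi [15+:1] = (word>>15) & 0x1 = 0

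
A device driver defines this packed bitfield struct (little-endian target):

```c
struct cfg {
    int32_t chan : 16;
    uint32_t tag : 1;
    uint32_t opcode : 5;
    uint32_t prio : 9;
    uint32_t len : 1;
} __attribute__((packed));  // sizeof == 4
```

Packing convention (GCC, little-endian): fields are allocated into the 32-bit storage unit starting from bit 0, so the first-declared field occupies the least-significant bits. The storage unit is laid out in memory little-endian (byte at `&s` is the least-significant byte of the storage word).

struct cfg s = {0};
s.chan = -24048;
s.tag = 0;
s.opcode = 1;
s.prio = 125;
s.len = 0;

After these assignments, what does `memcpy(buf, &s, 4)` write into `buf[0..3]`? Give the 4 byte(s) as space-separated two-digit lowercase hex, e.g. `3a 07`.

10 a2 42 1f

[0+:16] chan=-24048 & 0xffff = 0xa210; word=0x0000a210
[16+:1] tag=0 & 0x1 = 0x0; word=0x0000a210
[17+:5] opcode=1 & 0x1f = 0x1; word=0x0002a210
[22+:9] prio=125 & 0x1ff = 0x7d; word=0x1f42a210
[31+:1] len=0 & 0x1 = 0x0; word=0x1f42a210
word = 0x1f42a210 → little-endian bytes:
  [0]=0x10  [1]=0xa2  [2]=0x42  [3]=0x1f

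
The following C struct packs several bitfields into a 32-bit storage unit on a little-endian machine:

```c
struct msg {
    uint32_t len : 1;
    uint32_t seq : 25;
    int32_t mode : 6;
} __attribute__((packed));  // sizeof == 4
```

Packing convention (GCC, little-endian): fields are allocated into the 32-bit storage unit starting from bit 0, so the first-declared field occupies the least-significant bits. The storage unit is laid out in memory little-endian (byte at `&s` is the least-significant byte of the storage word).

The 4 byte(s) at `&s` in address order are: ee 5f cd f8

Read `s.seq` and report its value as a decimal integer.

[0]=0xee [1]=0x5f [2]=0xcd [3]=0xf8 (little-endian) → word 0xf8cd5fee
len [0+:1] = (word>>0) & 0x1 = 0
seq [1+:25] = (word>>1) & 0x1ffffff = 6729719  ←
mode [26+:6] = (word>>26) & 0x3f = 62

6729719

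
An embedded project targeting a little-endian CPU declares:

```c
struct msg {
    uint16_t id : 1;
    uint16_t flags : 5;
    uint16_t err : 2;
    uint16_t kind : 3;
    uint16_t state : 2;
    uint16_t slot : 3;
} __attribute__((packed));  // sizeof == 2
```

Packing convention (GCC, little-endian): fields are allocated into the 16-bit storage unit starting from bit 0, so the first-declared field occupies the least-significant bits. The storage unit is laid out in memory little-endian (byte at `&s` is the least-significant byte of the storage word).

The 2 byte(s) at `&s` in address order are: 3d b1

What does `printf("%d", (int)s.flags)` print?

30

[0]=0x3d [1]=0xb1 (little-endian) → word 0xb13d
id [0+:1] = (word>>0) & 0x1 = 1
flags [1+:5] = (word>>1) & 0x1f = 30  ←
err [6+:2] = (word>>6) & 0x3 = 0
kind [8+:3] = (word>>8) & 0x7 = 1
state [11+:2] = (word>>11) & 0x3 = 2
slot [13+:3] = (word>>13) & 0x7 = 5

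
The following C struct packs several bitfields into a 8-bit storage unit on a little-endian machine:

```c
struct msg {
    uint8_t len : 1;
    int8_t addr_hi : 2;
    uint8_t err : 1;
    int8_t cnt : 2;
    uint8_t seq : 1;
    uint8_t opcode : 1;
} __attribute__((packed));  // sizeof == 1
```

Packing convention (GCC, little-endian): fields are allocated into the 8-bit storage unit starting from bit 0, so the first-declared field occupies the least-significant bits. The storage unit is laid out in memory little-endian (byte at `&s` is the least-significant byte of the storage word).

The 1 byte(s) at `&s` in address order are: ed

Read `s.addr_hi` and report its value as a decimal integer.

-2

[0]=0xed (little-endian) → word 0xed
len:1 @ bit 0 → (0xed>>0)&0x1 = 0x1
addr_hi:2 @ bit 1 → (0xed>>1)&0x3 = 0x2  ←
err:1 @ bit 3 → (0xed>>3)&0x1 = 0x1
cnt:2 @ bit 4 → (0xed>>4)&0x3 = 0x2
seq:1 @ bit 6 → (0xed>>6)&0x1 = 0x1
opcode:1 @ bit 7 → (0xed>>7)&0x1 = 0x1
addr_hi signed 2b, MSB=1: 2 - 4 = -2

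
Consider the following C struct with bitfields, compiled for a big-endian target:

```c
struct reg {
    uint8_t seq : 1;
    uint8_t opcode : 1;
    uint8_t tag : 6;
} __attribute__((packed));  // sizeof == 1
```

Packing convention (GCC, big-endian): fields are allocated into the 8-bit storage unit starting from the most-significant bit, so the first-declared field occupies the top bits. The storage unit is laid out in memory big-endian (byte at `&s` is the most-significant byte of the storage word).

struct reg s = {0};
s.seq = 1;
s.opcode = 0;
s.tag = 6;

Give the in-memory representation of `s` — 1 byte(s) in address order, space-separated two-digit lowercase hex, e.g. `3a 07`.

86

seq (1b) val=1 bits=0x1 at bit 7: 0x80
opcode (1b) val=0 bits=0x0 at bit 6: 0x80
tag (6b) val=6 bits=0x6 at bit 0: 0x86
word = 0x86 → big-endian bytes:
  [0]=0x86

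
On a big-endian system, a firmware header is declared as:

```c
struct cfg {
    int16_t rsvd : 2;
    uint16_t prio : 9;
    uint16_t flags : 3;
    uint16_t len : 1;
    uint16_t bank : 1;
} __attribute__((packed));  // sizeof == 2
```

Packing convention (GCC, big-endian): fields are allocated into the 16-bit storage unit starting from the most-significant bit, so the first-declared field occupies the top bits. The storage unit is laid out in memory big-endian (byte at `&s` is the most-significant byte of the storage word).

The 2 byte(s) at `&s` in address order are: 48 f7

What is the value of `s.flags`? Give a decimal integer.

[0]=0x48 [1]=0xf7 (big-endian) → word 0x48f7
rsvd:2 @ bit 14 → (0x48f7>>14)&0x3 = 0x1
prio:9 @ bit 5 → (0x48f7>>5)&0x1ff = 0x47
flags:3 @ bit 2 → (0x48f7>>2)&0x7 = 0x5  ←
len:1 @ bit 1 → (0x48f7>>1)&0x1 = 0x1
bank:1 @ bit 0 → (0x48f7>>0)&0x1 = 0x1

5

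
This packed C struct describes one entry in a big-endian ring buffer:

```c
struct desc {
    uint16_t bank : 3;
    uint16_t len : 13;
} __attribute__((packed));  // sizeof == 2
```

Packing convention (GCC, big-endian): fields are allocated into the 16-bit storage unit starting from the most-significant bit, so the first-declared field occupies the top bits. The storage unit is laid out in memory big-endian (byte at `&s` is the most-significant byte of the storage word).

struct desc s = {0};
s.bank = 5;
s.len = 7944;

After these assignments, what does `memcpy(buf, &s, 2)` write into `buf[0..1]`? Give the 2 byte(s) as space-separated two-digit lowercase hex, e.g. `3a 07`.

bank (3b) val=5 bits=0x5 at bit 13: 0xa000
len (13b) val=7944 bits=0x1f08 at bit 0: 0xbf08
word = 0xbf08 → big-endian bytes:
  [0]=0xbf  [1]=0x08

bf 08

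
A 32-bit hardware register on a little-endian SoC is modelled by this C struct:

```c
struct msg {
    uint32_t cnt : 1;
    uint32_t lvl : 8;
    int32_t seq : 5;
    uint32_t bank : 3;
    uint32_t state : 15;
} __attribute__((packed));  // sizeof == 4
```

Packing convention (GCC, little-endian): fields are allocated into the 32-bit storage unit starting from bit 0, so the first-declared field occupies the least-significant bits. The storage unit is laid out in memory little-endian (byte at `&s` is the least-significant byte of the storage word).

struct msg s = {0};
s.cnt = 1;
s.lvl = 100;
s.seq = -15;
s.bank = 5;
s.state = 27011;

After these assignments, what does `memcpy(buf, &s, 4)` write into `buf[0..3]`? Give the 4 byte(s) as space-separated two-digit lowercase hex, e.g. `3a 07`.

c9 62 07 d3

cnt (1b) val=1 bits=0x1 at bit 0: 0x00000001
lvl (8b) val=100 bits=0x64 at bit 1: 0x000000c9
seq (5b) val=-15 bits=0x11 at bit 9: 0x000022c9
bank (3b) val=5 bits=0x5 at bit 14: 0x000162c9
state (15b) val=27011 bits=0x6983 at bit 17: 0xd30762c9
word = 0xd30762c9 → little-endian bytes:
  [0]=0xc9  [1]=0x62  [2]=0x07  [3]=0xd3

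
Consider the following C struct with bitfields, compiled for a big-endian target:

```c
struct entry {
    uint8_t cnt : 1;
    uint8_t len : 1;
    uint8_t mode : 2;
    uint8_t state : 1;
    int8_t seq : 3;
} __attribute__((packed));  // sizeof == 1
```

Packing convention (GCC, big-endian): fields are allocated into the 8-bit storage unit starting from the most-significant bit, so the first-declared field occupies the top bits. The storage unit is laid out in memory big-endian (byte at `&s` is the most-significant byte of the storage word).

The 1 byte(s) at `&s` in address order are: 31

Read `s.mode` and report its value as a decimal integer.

[0]=0x31 (big-endian) → word 0x31
cnt:1 @ bit 7 → (0x31>>7)&0x1 = 0x0
len:1 @ bit 6 → (0x31>>6)&0x1 = 0x0
mode:2 @ bit 4 → (0x31>>4)&0x3 = 0x3  ←
state:1 @ bit 3 → (0x31>>3)&0x1 = 0x0
seq:3 @ bit 0 → (0x31>>0)&0x7 = 0x1

3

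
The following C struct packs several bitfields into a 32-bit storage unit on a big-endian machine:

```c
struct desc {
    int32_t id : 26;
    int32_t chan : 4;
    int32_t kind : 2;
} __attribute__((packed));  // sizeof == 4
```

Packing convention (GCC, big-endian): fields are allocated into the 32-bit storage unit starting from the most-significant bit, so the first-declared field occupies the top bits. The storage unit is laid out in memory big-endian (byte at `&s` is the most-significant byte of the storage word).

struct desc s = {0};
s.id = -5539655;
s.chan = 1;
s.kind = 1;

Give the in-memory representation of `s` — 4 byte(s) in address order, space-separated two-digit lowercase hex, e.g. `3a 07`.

ea de 2e 45

id:26 = -5539655 → 0x3ab78b9 << 6 → word 0xeade2e40
chan:4 = 1 → 0x1 << 2 → word 0xeade2e44
kind:2 = 1 → 0x1 << 0 → word 0xeade2e45
word = 0xeade2e45 → big-endian bytes:
  [0]=0xea  [1]=0xde  [2]=0x2e  [3]=0x45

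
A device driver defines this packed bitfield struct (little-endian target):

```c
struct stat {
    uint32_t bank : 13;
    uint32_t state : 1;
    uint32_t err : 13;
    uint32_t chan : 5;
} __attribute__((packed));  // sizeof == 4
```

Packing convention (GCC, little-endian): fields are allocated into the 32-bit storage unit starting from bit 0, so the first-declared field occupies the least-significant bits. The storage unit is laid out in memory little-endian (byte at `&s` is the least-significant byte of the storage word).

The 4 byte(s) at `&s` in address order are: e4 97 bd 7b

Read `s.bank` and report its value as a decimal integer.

6116

[0]=0xe4 [1]=0x97 [2]=0xbd [3]=0x7b (little-endian) → word 0x7bbd97e4
bank [0+:13] = (word>>0) & 0x1fff = 6116  ←
state [13+:1] = (word>>13) & 0x1 = 0
err [14+:13] = (word>>14) & 0x1fff = 3830
chan [27+:5] = (word>>27) & 0x1f = 15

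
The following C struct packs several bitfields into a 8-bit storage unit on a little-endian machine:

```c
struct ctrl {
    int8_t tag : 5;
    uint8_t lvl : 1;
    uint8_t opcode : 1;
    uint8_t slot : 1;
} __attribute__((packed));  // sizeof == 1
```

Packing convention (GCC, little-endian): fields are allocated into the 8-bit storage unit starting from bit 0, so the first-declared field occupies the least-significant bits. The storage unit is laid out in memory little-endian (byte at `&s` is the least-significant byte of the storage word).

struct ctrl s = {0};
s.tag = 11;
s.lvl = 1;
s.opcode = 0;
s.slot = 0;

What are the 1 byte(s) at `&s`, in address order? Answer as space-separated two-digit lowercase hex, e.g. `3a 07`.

[0+:5] tag=11 & 0x1f = 0xb; word=0x0b
[5+:1] lvl=1 & 0x1 = 0x1; word=0x2b
[6+:1] opcode=0 & 0x1 = 0x0; word=0x2b
[7+:1] slot=0 & 0x1 = 0x0; word=0x2b
word = 0x2b → little-endian bytes:
  [0]=0x2b

2b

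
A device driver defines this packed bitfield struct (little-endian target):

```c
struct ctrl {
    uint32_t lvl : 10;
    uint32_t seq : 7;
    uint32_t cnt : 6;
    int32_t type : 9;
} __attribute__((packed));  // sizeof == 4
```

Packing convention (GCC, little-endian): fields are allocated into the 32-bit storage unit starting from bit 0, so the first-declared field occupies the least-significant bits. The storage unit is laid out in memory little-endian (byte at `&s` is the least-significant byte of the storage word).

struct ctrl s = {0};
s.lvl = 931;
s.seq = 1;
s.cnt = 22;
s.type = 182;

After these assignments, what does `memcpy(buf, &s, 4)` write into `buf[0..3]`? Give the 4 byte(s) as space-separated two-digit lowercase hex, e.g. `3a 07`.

a3 07 2c 5b

lvl:10 = 931 → 0x3a3 << 0 → word 0x000003a3
seq:7 = 1 → 0x1 << 10 → word 0x000007a3
cnt:6 = 22 → 0x16 << 17 → word 0x002c07a3
type:9 = 182 → 0xb6 << 23 → word 0x5b2c07a3
word = 0x5b2c07a3 → little-endian bytes:
  [0]=0xa3  [1]=0x07  [2]=0x2c  [3]=0x5b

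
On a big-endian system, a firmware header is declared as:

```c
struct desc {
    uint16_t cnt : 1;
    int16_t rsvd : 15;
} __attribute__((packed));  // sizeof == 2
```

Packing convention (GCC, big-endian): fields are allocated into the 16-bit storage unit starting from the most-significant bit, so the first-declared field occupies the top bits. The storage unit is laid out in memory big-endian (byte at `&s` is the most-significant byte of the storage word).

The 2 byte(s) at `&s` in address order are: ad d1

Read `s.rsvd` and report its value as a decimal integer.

11729

[0]=0xad [1]=0xd1 (big-endian) → word 0xadd1
cnt [15+:1] = (word>>15) & 0x1 = 1
rsvd [0+:15] = (word>>0) & 0x7fff = 11729  ←
rsvd signed 15b, MSB=0: value = 11729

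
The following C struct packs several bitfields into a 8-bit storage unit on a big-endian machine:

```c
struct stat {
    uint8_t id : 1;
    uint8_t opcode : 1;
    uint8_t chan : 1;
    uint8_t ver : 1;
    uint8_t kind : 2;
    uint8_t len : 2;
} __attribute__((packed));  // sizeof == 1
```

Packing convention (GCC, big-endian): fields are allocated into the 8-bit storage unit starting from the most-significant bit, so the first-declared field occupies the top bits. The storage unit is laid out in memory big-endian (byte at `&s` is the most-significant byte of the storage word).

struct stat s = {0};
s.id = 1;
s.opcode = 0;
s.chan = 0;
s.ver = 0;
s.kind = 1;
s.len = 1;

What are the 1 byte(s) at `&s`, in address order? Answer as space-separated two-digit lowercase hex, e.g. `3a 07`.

id:1 = 1 → 0x1 << 7 → word 0x80
opcode:1 = 0 → 0x0 << 6 → word 0x80
chan:1 = 0 → 0x0 << 5 → word 0x80
ver:1 = 0 → 0x0 << 4 → word 0x80
kind:2 = 1 → 0x1 << 2 → word 0x84
len:2 = 1 → 0x1 << 0 → word 0x85
word = 0x85 → big-endian bytes:
  [0]=0x85

85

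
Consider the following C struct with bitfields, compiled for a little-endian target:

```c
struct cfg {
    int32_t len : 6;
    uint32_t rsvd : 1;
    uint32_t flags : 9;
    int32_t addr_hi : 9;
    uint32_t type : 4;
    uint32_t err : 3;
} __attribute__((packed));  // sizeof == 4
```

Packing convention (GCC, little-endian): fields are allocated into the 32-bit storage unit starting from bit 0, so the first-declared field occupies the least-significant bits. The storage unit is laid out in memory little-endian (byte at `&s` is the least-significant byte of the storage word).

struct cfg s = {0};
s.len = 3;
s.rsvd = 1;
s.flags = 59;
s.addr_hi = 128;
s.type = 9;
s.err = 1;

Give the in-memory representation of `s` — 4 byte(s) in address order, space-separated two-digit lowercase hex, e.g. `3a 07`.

c3 1d 80 32

[0+:6] len=3 & 0x3f = 0x3; word=0x00000003
[6+:1] rsvd=1 & 0x1 = 0x1; word=0x00000043
[7+:9] flags=59 & 0x1ff = 0x3b; word=0x00001dc3
[16+:9] addr_hi=128 & 0x1ff = 0x80; word=0x00801dc3
[25+:4] type=9 & 0xf = 0x9; word=0x12801dc3
[29+:3] err=1 & 0x7 = 0x1; word=0x32801dc3
word = 0x32801dc3 → little-endian bytes:
  [0]=0xc3  [1]=0x1d  [2]=0x80  [3]=0x32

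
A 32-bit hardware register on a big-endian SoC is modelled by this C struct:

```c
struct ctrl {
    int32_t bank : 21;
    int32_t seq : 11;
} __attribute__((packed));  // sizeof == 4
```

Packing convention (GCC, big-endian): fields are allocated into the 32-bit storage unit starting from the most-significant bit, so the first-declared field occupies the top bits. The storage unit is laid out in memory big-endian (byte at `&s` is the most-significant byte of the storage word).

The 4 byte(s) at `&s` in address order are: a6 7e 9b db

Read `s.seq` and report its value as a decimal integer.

[0]=0xa6 [1]=0x7e [2]=0x9b [3]=0xdb (big-endian) → word 0xa67e9bdb
bank [11+:21] = (word>>11) & 0x1fffff = 1363923
seq [0+:11] = (word>>0) & 0x7ff = 987  ←
seq signed 11b, MSB=0: value = 987

987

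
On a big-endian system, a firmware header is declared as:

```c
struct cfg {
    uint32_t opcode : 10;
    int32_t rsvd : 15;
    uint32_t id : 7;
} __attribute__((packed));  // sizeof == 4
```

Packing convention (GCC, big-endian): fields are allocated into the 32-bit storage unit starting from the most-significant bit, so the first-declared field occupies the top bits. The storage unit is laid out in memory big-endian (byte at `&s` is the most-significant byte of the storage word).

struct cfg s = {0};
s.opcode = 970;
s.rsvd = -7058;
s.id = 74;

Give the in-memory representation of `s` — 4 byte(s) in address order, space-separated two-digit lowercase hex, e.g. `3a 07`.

opcode:10 = 970 → 0x3ca << 22 → word 0xf2800000
rsvd:15 = -7058 → 0x646e << 7 → word 0xf2b23700
id:7 = 74 → 0x4a << 0 → word 0xf2b2374a
word = 0xf2b2374a → big-endian bytes:
  [0]=0xf2  [1]=0xb2  [2]=0x37  [3]=0x4a

f2 b2 37 4a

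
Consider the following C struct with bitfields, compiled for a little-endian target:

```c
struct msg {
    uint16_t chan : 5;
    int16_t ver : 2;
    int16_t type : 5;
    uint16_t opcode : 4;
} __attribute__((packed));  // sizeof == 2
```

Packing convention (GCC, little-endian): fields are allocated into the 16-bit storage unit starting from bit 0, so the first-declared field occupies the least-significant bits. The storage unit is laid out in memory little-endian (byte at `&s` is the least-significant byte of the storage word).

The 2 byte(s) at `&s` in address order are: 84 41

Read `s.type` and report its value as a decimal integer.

3

[0]=0x84 [1]=0x41 (little-endian) → word 0x4184
chan:5 @ bit 0 → (0x4184>>0)&0x1f = 0x4
ver:2 @ bit 5 → (0x4184>>5)&0x3 = 0x0
type:5 @ bit 7 → (0x4184>>7)&0x1f = 0x3  ←
opcode:4 @ bit 12 → (0x4184>>12)&0xf = 0x4
type signed 5b, MSB=0: value = 3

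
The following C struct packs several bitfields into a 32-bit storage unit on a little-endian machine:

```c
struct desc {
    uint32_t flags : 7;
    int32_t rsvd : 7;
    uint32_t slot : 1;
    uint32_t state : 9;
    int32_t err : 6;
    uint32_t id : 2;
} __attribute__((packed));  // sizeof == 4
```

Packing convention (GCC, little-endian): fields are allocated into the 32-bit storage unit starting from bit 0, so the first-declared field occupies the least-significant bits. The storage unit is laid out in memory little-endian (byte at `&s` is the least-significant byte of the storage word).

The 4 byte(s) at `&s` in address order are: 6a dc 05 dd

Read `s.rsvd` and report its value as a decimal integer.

[0]=0x6a [1]=0xdc [2]=0x05 [3]=0xdd (little-endian) → word 0xdd05dc6a
flags:7 @ bit 0 → (0xdd05dc6a>>0)&0x7f = 0x6a
rsvd:7 @ bit 7 → (0xdd05dc6a>>7)&0x7f = 0x38  ←
slot:1 @ bit 14 → (0xdd05dc6a>>14)&0x1 = 0x1
state:9 @ bit 15 → (0xdd05dc6a>>15)&0x1ff = 0xb
err:6 @ bit 24 → (0xdd05dc6a>>24)&0x3f = 0x1d
id:2 @ bit 30 → (0xdd05dc6a>>30)&0x3 = 0x3
rsvd signed 7b, MSB=0: value = 56

56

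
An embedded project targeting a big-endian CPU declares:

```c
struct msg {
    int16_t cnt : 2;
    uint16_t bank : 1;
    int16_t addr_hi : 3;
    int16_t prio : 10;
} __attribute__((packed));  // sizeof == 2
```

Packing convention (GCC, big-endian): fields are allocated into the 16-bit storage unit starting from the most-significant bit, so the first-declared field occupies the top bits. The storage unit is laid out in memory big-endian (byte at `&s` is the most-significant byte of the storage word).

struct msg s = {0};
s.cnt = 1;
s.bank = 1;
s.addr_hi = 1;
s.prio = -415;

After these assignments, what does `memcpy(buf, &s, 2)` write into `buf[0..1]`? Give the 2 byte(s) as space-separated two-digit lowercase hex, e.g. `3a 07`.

66 61

cnt:2 = 1 → 0x1 << 14 → word 0x4000
bank:1 = 1 → 0x1 << 13 → word 0x6000
addr_hi:3 = 1 → 0x1 << 10 → word 0x6400
prio:10 = -415 → 0x261 << 0 → word 0x6661
word = 0x6661 → big-endian bytes:
  [0]=0x66  [1]=0x61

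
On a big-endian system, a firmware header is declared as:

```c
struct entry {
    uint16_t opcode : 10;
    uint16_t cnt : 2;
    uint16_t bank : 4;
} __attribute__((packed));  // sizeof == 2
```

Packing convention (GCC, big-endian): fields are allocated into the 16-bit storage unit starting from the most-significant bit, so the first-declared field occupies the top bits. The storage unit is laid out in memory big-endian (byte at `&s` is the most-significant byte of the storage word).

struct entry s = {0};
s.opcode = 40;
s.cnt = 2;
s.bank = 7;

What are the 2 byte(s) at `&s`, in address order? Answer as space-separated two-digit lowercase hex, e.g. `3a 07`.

0a 27

[6+:10] opcode=40 & 0x3ff = 0x28; word=0x0a00
[4+:2] cnt=2 & 0x3 = 0x2; word=0x0a20
[0+:4] bank=7 & 0xf = 0x7; word=0x0a27
word = 0x0a27 → big-endian bytes:
  [0]=0x0a  [1]=0x27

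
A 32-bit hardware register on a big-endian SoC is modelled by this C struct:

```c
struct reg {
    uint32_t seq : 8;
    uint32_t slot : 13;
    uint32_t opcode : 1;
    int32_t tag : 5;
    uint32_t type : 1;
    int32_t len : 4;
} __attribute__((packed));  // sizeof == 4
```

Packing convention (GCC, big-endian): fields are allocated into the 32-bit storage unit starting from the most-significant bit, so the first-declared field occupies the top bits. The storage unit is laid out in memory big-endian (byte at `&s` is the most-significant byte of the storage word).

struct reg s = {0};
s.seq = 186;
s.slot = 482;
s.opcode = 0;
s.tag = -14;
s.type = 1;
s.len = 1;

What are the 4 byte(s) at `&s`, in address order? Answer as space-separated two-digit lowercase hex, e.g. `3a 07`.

seq (8b) val=186 bits=0xba at bit 24: 0xba000000
slot (13b) val=482 bits=0x1e2 at bit 11: 0xba0f1000
opcode (1b) val=0 bits=0x0 at bit 10: 0xba0f1000
tag (5b) val=-14 bits=0x12 at bit 5: 0xba0f1240
type (1b) val=1 bits=0x1 at bit 4: 0xba0f1250
len (4b) val=1 bits=0x1 at bit 0: 0xba0f1251
word = 0xba0f1251 → big-endian bytes:
  [0]=0xba  [1]=0x0f  [2]=0x12  [3]=0x51

ba 0f 12 51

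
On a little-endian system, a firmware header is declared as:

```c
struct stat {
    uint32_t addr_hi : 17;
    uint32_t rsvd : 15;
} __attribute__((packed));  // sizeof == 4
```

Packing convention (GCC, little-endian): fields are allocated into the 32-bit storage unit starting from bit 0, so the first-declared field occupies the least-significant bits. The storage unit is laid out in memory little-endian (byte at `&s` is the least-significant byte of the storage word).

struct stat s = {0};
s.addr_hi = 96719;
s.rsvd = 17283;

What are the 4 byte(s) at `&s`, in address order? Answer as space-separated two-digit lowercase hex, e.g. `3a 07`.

[0+:17] addr_hi=96719 & 0x1ffff = 0x179cf; word=0x000179cf
[17+:15] rsvd=17283 & 0x7fff = 0x4383; word=0x870779cf
word = 0x870779cf → little-endian bytes:
  [0]=0xcf  [1]=0x79  [2]=0x07  [3]=0x87

cf 79 07 87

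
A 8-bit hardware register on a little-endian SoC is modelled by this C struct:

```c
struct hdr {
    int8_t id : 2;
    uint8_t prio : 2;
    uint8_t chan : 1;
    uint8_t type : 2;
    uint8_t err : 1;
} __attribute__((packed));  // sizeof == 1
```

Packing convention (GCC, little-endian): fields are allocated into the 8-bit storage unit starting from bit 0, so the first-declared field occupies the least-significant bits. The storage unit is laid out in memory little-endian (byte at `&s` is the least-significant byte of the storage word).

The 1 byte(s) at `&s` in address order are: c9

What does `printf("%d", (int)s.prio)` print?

[0]=0xc9 (little-endian) → word 0xc9
id:2 @ bit 0 → (0xc9>>0)&0x3 = 0x1
prio:2 @ bit 2 → (0xc9>>2)&0x3 = 0x2  ←
chan:1 @ bit 4 → (0xc9>>4)&0x1 = 0x0
type:2 @ bit 5 → (0xc9>>5)&0x3 = 0x2
err:1 @ bit 7 → (0xc9>>7)&0x1 = 0x1

2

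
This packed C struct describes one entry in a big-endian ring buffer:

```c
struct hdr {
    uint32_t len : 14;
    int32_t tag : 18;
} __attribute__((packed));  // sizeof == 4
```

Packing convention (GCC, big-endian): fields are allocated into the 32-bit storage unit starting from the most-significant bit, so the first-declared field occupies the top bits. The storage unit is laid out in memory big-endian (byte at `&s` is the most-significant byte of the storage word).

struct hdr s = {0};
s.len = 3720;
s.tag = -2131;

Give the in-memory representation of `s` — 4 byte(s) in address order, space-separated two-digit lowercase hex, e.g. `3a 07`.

3a 23 f7 ad

len:14 = 3720 → 0xe88 << 18 → word 0x3a200000
tag:18 = -2131 → 0x3f7ad << 0 → word 0x3a23f7ad
word = 0x3a23f7ad → big-endian bytes:
  [0]=0x3a  [1]=0x23  [2]=0xf7  [3]=0xad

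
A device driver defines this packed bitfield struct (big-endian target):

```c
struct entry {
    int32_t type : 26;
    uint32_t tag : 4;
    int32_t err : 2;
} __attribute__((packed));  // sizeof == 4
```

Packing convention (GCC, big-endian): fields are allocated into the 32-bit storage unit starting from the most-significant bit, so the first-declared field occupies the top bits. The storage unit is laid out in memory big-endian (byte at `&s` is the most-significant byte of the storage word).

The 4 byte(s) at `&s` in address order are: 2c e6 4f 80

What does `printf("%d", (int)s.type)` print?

11770174

[0]=0x2c [1]=0xe6 [2]=0x4f [3]=0x80 (big-endian) → word 0x2ce64f80
type [6+:26] = (word>>6) & 0x3ffffff = 11770174  ←
tag [2+:4] = (word>>2) & 0xf = 0
err [0+:2] = (word>>0) & 0x3 = 0
type signed 26b, MSB=0: value = 11770174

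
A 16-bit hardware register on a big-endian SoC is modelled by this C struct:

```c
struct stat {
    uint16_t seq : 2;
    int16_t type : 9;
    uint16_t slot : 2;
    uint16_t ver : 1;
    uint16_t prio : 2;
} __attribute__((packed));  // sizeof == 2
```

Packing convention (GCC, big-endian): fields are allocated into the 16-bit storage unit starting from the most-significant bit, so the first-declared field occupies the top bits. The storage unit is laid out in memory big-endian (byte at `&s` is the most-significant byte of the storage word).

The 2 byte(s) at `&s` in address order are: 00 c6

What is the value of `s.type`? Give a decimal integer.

6

[0]=0x00 [1]=0xc6 (big-endian) → word 0x00c6
seq:2 @ bit 14 → (0x00c6>>14)&0x3 = 0x0
type:9 @ bit 5 → (0x00c6>>5)&0x1ff = 0x6  ←
slot:2 @ bit 3 → (0x00c6>>3)&0x3 = 0x0
ver:1 @ bit 2 → (0x00c6>>2)&0x1 = 0x1
prio:2 @ bit 0 → (0x00c6>>0)&0x3 = 0x2
type signed 9b, MSB=0: value = 6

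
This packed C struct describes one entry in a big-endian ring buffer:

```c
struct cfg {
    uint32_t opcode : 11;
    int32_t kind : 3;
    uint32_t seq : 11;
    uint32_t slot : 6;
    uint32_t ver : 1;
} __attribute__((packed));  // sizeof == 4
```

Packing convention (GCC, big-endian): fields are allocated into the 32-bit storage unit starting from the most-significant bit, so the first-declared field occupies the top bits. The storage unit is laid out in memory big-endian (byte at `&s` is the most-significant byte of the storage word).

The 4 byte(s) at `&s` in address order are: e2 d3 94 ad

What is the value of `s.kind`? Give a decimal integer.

[0]=0xe2 [1]=0xd3 [2]=0x94 [3]=0xad (big-endian) → word 0xe2d394ad
opcode:11 @ bit 21 → (0xe2d394ad>>21)&0x7ff = 0x716
kind:3 @ bit 18 → (0xe2d394ad>>18)&0x7 = 0x4  ←
seq:11 @ bit 7 → (0xe2d394ad>>7)&0x7ff = 0x729
slot:6 @ bit 1 → (0xe2d394ad>>1)&0x3f = 0x16
ver:1 @ bit 0 → (0xe2d394ad>>0)&0x1 = 0x1
kind signed 3b, MSB=1: 4 - 8 = -4

-4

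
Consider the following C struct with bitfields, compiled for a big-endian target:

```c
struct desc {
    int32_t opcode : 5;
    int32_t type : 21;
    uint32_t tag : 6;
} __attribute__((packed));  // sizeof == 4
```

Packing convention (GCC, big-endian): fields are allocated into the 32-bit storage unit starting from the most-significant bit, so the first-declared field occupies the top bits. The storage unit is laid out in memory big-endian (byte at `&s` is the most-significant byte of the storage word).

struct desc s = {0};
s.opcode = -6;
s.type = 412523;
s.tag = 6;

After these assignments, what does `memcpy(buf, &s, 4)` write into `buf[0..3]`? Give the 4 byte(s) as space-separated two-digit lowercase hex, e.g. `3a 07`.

opcode (5b) val=-6 bits=0x1a at bit 27: 0xd0000000
type (21b) val=412523 bits=0x64b6b at bit 6: 0xd192dac0
tag (6b) val=6 bits=0x6 at bit 0: 0xd192dac6
word = 0xd192dac6 → big-endian bytes:
  [0]=0xd1  [1]=0x92  [2]=0xda  [3]=0xc6

d1 92 da c6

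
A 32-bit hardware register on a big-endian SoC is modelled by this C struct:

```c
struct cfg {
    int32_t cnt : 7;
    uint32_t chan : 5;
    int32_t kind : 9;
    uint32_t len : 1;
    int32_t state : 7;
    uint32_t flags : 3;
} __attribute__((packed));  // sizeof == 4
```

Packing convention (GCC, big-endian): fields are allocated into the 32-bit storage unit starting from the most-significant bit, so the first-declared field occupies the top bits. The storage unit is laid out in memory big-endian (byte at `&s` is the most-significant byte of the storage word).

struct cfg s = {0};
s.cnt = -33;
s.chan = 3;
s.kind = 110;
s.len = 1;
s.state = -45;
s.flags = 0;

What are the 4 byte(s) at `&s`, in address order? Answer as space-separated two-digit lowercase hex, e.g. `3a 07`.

[25+:7] cnt=-33 & 0x7f = 0x5f; word=0xbe000000
[20+:5] chan=3 & 0x1f = 0x3; word=0xbe300000
[11+:9] kind=110 & 0x1ff = 0x6e; word=0xbe337000
[10+:1] len=1 & 0x1 = 0x1; word=0xbe337400
[3+:7] state=-45 & 0x7f = 0x53; word=0xbe337698
[0+:3] flags=0 & 0x7 = 0x0; word=0xbe337698
word = 0xbe337698 → big-endian bytes:
  [0]=0xbe  [1]=0x33  [2]=0x76  [3]=0x98

be 33 76 98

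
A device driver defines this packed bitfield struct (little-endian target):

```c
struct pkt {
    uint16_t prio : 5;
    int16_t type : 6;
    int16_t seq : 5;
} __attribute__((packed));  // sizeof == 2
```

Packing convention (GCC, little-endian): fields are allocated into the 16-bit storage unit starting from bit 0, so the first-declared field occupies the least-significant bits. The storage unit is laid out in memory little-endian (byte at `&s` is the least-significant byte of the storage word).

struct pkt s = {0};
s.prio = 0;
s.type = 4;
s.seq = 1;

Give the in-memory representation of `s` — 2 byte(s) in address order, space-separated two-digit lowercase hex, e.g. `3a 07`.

prio (5b) val=0 bits=0x0 at bit 0: 0x0000
type (6b) val=4 bits=0x4 at bit 5: 0x0080
seq (5b) val=1 bits=0x1 at bit 11: 0x0880
word = 0x0880 → little-endian bytes:
  [0]=0x80  [1]=0x08

80 08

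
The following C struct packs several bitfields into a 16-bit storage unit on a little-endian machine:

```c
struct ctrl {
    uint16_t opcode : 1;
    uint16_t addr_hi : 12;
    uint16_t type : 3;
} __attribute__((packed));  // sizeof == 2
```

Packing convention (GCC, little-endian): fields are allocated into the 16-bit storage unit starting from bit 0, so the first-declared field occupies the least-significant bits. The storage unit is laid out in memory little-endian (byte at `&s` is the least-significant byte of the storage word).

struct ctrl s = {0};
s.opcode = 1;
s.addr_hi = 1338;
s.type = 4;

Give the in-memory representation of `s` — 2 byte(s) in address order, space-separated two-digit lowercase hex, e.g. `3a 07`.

75 8a

[0+:1] opcode=1 & 0x1 = 0x1; word=0x0001
[1+:12] addr_hi=1338 & 0xfff = 0x53a; word=0x0a75
[13+:3] type=4 & 0x7 = 0x4; word=0x8a75
word = 0x8a75 → little-endian bytes:
  [0]=0x75  [1]=0x8a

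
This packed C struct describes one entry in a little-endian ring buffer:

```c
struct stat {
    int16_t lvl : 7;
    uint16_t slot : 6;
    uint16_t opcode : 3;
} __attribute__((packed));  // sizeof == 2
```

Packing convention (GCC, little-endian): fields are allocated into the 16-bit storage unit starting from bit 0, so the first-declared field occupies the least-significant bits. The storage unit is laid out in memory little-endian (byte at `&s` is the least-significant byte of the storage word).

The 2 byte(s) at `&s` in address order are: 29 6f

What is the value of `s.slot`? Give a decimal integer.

[0]=0x29 [1]=0x6f (little-endian) → word 0x6f29
lvl [0+:7] = (word>>0) & 0x7f = 41
slot [7+:6] = (word>>7) & 0x3f = 30  ←
opcode [13+:3] = (word>>13) & 0x7 = 3

30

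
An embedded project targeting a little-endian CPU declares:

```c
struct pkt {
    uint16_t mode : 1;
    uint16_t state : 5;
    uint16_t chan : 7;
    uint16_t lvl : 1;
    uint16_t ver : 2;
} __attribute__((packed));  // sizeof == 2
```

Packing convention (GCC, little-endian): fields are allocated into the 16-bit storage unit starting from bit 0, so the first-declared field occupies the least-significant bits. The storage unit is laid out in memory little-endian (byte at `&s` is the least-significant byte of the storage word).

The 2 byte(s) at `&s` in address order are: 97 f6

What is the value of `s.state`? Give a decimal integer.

[0]=0x97 [1]=0xf6 (little-endian) → word 0xf697
mode [0+:1] = (word>>0) & 0x1 = 1
state [1+:5] = (word>>1) & 0x1f = 11  ←
chan [6+:7] = (word>>6) & 0x7f = 90
lvl [13+:1] = (word>>13) & 0x1 = 1
ver [14+:2] = (word>>14) & 0x3 = 3

11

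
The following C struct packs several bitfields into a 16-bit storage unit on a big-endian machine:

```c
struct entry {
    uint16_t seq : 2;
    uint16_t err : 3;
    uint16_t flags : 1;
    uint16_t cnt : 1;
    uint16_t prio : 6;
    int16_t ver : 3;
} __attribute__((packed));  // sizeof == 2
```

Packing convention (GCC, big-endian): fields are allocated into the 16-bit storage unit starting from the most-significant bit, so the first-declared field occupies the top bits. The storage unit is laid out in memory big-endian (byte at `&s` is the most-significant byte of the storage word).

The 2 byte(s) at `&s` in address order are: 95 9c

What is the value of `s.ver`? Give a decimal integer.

-4

[0]=0x95 [1]=0x9c (big-endian) → word 0x959c
seq [14+:2] = (word>>14) & 0x3 = 2
err [11+:3] = (word>>11) & 0x7 = 2
flags [10+:1] = (word>>10) & 0x1 = 1
cnt [9+:1] = (word>>9) & 0x1 = 0
prio [3+:6] = (word>>3) & 0x3f = 51
ver [0+:3] = (word>>0) & 0x7 = 4  ←
ver signed 3b, MSB=1: 4 - 8 = -4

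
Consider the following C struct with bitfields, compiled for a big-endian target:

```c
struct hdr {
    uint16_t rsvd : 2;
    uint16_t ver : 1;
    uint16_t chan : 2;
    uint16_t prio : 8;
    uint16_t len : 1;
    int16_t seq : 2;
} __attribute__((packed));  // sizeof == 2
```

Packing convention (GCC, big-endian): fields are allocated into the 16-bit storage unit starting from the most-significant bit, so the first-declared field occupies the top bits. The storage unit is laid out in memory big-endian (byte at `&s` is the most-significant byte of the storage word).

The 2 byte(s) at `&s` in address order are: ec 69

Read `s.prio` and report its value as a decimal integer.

141

[0]=0xec [1]=0x69 (big-endian) → word 0xec69
rsvd:2 @ bit 14 → (0xec69>>14)&0x3 = 0x3
ver:1 @ bit 13 → (0xec69>>13)&0x1 = 0x1
chan:2 @ bit 11 → (0xec69>>11)&0x3 = 0x1
prio:8 @ bit 3 → (0xec69>>3)&0xff = 0x8d  ←
len:1 @ bit 2 → (0xec69>>2)&0x1 = 0x0
seq:2 @ bit 0 → (0xec69>>0)&0x3 = 0x1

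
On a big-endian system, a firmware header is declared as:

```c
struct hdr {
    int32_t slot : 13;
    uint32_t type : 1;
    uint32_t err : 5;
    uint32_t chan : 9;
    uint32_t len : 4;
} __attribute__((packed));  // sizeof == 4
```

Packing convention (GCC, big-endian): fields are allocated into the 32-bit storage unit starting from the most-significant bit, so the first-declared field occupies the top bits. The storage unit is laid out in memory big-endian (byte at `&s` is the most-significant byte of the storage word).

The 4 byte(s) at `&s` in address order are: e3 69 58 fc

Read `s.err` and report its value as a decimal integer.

[0]=0xe3 [1]=0x69 [2]=0x58 [3]=0xfc (big-endian) → word 0xe36958fc
slot [19+:13] = (word>>19) & 0x1fff = 7277
type [18+:1] = (word>>18) & 0x1 = 0
err [13+:5] = (word>>13) & 0x1f = 10  ←
chan [4+:9] = (word>>4) & 0x1ff = 399
len [0+:4] = (word>>0) & 0xf = 12

10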